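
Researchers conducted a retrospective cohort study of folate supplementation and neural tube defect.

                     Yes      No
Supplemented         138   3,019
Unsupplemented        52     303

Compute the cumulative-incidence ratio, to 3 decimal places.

Cells: a = 138, b = 3019, c = 52, d = 303.
Risk in exposed = 138/3157 = 0.04371; risk in unexposed = 52/355 = 0.14648.
RR = 0.04371 / 0.14648 = 0.29842
The risk is 70% lower among the exposed than among the unexposed.

0.298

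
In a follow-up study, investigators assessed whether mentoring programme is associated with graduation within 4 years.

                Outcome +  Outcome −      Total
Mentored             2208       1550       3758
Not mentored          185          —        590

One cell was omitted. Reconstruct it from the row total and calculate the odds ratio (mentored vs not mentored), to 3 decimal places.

3.119

The missing cell is in the unexposed row: 590 − 185 = 405.
So a = 2208, b = 1550, c = 185, d = 405.
OR = (a·d)/(b·c) = (2208 × 405) / (1550 × 185) = 894240 / 286750 = 3.11854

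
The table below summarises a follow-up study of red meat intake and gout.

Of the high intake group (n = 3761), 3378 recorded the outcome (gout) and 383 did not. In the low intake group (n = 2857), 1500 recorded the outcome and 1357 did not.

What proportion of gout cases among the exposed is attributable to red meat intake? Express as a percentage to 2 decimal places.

41.54

From the description: a = 3378, b = 383, c = 1500, d = 1357.
Risk in exposed = 3378/3761 = 0.89817; risk in unexposed = 1500/2857 = 0.52503.
RR = 0.89817/0.52503 = 1.71071
AR% = (RR − 1)/RR × 100 = (1.71071 − 1)/1.71071 × 100 = 41.5446%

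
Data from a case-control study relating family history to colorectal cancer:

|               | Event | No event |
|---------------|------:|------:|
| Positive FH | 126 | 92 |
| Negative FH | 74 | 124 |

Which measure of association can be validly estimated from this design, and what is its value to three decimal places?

2.295

Cells: a = 126, b = 92, c = 74, d = 124.
This is a case-control study: participants were sampled on outcome status, so risks in the source population cannot be estimated directly — relative risk is not valid here. The odds ratio is the appropriate measure.
OR = (a·d)/(b·c) = (126 × 124) / (92 × 74) = 15624 / 6808 = 2.29495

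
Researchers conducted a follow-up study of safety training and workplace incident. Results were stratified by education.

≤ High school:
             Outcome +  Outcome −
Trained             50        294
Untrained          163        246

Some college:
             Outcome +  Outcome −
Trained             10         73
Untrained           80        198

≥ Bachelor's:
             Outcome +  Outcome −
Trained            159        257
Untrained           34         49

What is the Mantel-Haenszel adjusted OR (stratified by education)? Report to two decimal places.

0.38

OR_MH = Σ(aᵢdᵢ/nᵢ) / Σ(bᵢcᵢ/nᵢ), where nᵢ is the stratum total.
Stratum 1 (≤ High school): n = 753; a·d/n = 50·246/753 = 16.3347; b·c/n = 294·163/753 = 63.6414
Stratum 2 (Some college): n = 361; a·d/n = 10·198/361 = 5.4848; b·c/n = 73·80/361 = 16.1773
Stratum 3 (≥ Bachelor's): n = 499; a·d/n = 159·49/499 = 15.6132; b·c/n = 257·34/499 = 17.5110
OR_MH = (16.3347 + 5.4848 + 15.6132) / (63.6414 + 16.1773 + 17.5110) = 37.4327 / 97.3297 = 0.38460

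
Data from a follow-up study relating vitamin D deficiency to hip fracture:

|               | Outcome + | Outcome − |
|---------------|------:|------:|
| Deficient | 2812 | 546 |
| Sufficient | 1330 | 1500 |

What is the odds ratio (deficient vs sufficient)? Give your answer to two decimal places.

5.81

Cells: a = 2812, b = 546, c = 1330, d = 1500.
OR = (a·d)/(b·c) = (2812 × 1500) / (546 × 1330) = 4218000 / 726180 = 5.80848
The odds of hip fracture are about 5.81 times as high in the deficient group.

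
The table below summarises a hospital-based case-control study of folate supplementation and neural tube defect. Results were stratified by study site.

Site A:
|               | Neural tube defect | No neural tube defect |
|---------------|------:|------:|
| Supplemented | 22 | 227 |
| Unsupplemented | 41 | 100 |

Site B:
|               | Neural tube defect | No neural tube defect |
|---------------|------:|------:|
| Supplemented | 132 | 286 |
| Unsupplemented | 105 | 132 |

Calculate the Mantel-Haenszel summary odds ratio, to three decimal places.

0.463

OR_MH = Σ(aᵢdᵢ/nᵢ) / Σ(bᵢcᵢ/nᵢ), where nᵢ is the stratum total.
Stratum 1 (Site A): n = 390; a·d/n = 22·100/390 = 5.6410; b·c/n = 227·41/390 = 23.8641
Stratum 2 (Site B): n = 655; a·d/n = 132·132/655 = 26.6015; b·c/n = 286·105/655 = 45.8473
OR_MH = (5.6410 + 26.6015) / (23.8641 + 45.8473) = 32.2426 / 69.7114 = 0.46251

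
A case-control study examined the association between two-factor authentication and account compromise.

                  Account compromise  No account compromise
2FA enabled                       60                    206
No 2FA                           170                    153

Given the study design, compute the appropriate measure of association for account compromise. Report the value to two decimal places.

0.26

Cells: a = 60, b = 206, c = 170, d = 153.
This is a case-control study: participants were sampled on outcome status, so risks in the source population cannot be estimated directly — relative risk is not valid here. The odds ratio is the appropriate measure.
OR = (a·d)/(b·c) = (60 × 153) / (206 × 170) = 9180 / 35020 = 0.26214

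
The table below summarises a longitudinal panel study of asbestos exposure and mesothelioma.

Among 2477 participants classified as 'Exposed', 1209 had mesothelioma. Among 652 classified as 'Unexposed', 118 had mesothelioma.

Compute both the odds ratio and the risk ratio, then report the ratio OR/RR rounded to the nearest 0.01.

From the description: a = 1209, b = 1268, c = 118, d = 534.
OR = (1209·534)/(1268·118) = 645606/149624 = 4.31486
Risk in exposed = 1209/2477 = 0.48809; risk in unexposed = 118/652 = 0.18098; RR = 2.69691
OR/RR = 4.31486 / 2.69691 = 1.59993
The outcome is not rare, so the OR lies further from 1 than the RR.

1.60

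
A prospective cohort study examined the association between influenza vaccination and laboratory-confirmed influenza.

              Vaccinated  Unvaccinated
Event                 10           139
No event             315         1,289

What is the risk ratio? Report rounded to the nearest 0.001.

0.316

Reading the table with exposure as columns: a = 10 (Vaccinated, case), b = 315 (Vaccinated, non-case), c = 139 (Unvaccinated, case), d = 1289.
Risk in exposed = 10/325 = 0.03077; risk in unexposed = 139/1428 = 0.09734.
RR = 0.03077 / 0.09734 = 0.31610
The risk is 68% lower among the exposed than among the unexposed.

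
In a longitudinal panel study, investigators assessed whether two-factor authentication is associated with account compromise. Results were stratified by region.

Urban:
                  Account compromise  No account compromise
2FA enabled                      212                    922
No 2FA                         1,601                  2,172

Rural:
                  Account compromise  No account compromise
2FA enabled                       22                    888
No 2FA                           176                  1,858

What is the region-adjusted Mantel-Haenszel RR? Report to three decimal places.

0.420

RR_MH = Σ(aᵢ·n₀ᵢ/nᵢ) / Σ(cᵢ·n₁ᵢ/nᵢ), with n₁ᵢ = aᵢ+bᵢ (exposed), n₀ᵢ = cᵢ+dᵢ (unexposed), nᵢ = n₁ᵢ+n₀ᵢ.
Stratum 1 (Urban): n₁ = 1134, n₀ = 3773, n = 4907; a·n₀/n = 212·3773/4907 = 163.0071; c·n₁/n = 1601·1134/4907 = 369.9886
Stratum 2 (Rural): n₁ = 910, n₀ = 2034, n = 2944; a·n₀/n = 22·2034/2944 = 15.1997; c·n₁/n = 176·910/2944 = 54.4022
RR_MH = (163.0071 + 15.1997) / (369.9886 + 54.4022) = 178.2069 / 424.3908 = 0.41991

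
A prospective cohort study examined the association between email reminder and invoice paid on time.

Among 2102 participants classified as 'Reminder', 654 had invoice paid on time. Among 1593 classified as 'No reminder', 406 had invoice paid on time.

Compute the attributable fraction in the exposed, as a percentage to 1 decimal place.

18.1

From the description: a = 654, b = 1448, c = 406, d = 1187.
Risk in exposed = 654/2102 = 0.31113; risk in unexposed = 406/1593 = 0.25487.
RR = 0.31113/0.25487 = 1.22077
AR% = (RR − 1)/RR × 100 = (1.22077 − 1)/1.22077 × 100 = 18.0847%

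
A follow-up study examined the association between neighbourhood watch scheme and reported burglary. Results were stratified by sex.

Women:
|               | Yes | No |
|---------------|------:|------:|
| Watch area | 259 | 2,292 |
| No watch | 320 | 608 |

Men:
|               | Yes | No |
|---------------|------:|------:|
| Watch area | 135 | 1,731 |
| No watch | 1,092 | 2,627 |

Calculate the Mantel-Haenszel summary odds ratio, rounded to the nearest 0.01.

0.20

OR_MH = Σ(aᵢdᵢ/nᵢ) / Σ(bᵢcᵢ/nᵢ), where nᵢ is the stratum total.
Stratum 1 (Women): n = 3479; a·d/n = 259·608/3479 = 45.2636; b·c/n = 2292·320/3479 = 210.8192
Stratum 2 (Men): n = 5585; a·d/n = 135·2627/5585 = 63.4996; b·c/n = 1731·1092/5585 = 338.4516
OR_MH = (45.2636 + 63.4996) / (210.8192 + 338.4516) = 108.7631 / 549.2708 = 0.19801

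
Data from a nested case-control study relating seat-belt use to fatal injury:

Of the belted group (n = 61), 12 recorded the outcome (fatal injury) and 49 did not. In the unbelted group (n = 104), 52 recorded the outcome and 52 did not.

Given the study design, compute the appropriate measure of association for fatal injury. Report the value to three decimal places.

From the description: a = 12, b = 49, c = 52, d = 52.
This is a nested case-control study: participants were sampled on outcome status, so risks in the source population cannot be estimated directly — relative risk is not valid here. The odds ratio is the appropriate measure.
OR = (a·d)/(b·c) = (12 × 52) / (49 × 52) = 624 / 2548 = 0.24490

0.245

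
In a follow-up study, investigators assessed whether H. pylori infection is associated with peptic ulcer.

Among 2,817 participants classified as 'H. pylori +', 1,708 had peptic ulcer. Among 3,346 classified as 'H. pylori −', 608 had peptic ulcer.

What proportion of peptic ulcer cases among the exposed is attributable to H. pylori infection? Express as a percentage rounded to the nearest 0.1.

From the description: a = 1708, b = 1109, c = 608, d = 2738.
Risk in exposed = 1708/2817 = 0.60632; risk in unexposed = 608/3346 = 0.18171.
RR = 0.60632/0.18171 = 3.33675
AR% = (RR − 1)/RR × 100 = (3.33675 − 1)/3.33675 × 100 = 70.0307%

70.0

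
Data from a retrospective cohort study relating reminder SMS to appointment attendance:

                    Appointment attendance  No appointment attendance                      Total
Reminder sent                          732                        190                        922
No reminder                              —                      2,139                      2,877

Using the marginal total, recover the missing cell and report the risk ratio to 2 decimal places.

3.10

The missing cell is in the unexposed row: 2877 − 2139 = 738.
So a = 732, b = 190, c = 738, d = 2139.
RR = [a/(a+b)] / [c/(c+d)] = (732/922) / (738/2877) = 0.79393/0.25652 = 3.09502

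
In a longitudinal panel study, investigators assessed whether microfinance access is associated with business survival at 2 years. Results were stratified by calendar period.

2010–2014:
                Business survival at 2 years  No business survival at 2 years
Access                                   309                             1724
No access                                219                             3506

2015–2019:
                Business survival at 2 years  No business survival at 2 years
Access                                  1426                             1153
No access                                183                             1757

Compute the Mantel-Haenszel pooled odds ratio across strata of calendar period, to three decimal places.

OR_MH = Σ(aᵢdᵢ/nᵢ) / Σ(bᵢcᵢ/nᵢ), where nᵢ is the stratum total.
Stratum 1 (2010–2014): n = 5758; a·d/n = 309·3506/5758 = 188.1476; b·c/n = 1724·219/5758 = 65.5707
Stratum 2 (2015–2019): n = 4519; a·d/n = 1426·1757/4519 = 554.4328; b·c/n = 1153·183/4519 = 46.6915
OR_MH = (188.1476 + 554.4328) / (65.5707 + 46.6915) = 742.5805 / 112.2622 = 6.61470

6.615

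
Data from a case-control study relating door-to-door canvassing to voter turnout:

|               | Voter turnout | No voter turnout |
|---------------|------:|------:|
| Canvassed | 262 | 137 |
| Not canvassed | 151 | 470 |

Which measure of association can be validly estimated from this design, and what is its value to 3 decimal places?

5.953

Cells: a = 262, b = 137, c = 151, d = 470.
This is a case-control study: participants were sampled on outcome status, so risks in the source population cannot be estimated directly — relative risk is not valid here. The odds ratio is the appropriate measure.
OR = (a·d)/(b·c) = (262 × 470) / (137 × 151) = 123140 / 20687 = 5.95253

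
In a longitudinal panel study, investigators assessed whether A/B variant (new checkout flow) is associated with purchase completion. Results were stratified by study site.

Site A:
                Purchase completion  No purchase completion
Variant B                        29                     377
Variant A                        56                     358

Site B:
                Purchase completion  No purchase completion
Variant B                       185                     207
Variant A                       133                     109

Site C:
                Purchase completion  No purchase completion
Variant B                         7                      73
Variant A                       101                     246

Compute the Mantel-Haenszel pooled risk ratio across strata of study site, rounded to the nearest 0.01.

RR_MH = Σ(aᵢ·n₀ᵢ/nᵢ) / Σ(cᵢ·n₁ᵢ/nᵢ), with n₁ᵢ = aᵢ+bᵢ (exposed), n₀ᵢ = cᵢ+dᵢ (unexposed), nᵢ = n₁ᵢ+n₀ᵢ.
Stratum 1 (Site A): n₁ = 406, n₀ = 414, n = 820; a·n₀/n = 29·414/820 = 14.6415; c·n₁/n = 56·406/820 = 27.7268
Stratum 2 (Site B): n₁ = 392, n₀ = 242, n = 634; a·n₀/n = 185·242/634 = 70.6151; c·n₁/n = 133·392/634 = 82.2334
Stratum 3 (Site C): n₁ = 80, n₀ = 347, n = 427; a·n₀/n = 7·347/427 = 5.6885; c·n₁/n = 101·80/427 = 18.9227
RR_MH = (14.6415 + 70.6151 + 5.6885) / (27.7268 + 82.2334 + 18.9227) = 90.9451 / 128.8830 = 0.70564

0.71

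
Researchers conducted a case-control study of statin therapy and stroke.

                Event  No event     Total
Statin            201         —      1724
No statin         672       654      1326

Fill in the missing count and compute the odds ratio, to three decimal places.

The missing cell is in the exposed row: 1724 − 201 = 1523.
So a = 201, b = 1523, c = 672, d = 654.
OR = (a·d)/(b·c) = (201 × 654) / (1523 × 672) = 131454 / 1023456 = 0.12844

0.128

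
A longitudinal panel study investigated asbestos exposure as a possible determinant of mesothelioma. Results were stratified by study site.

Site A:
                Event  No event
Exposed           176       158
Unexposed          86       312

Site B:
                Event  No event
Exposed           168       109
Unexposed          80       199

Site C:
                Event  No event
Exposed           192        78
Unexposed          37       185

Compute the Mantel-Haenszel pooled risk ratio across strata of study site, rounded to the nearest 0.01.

RR_MH = Σ(aᵢ·n₀ᵢ/nᵢ) / Σ(cᵢ·n₁ᵢ/nᵢ), with n₁ᵢ = aᵢ+bᵢ (exposed), n₀ᵢ = cᵢ+dᵢ (unexposed), nᵢ = n₁ᵢ+n₀ᵢ.
Stratum 1 (Site A): n₁ = 334, n₀ = 398, n = 732; a·n₀/n = 176·398/732 = 95.6940; c·n₁/n = 86·334/732 = 39.2404
Stratum 2 (Site B): n₁ = 277, n₀ = 279, n = 556; a·n₀/n = 168·279/556 = 84.3022; c·n₁/n = 80·277/556 = 39.8561
Stratum 3 (Site C): n₁ = 270, n₀ = 222, n = 492; a·n₀/n = 192·222/492 = 86.6341; c·n₁/n = 37·270/492 = 20.3049
RR_MH = (95.6940 + 84.3022 + 86.6341) / (39.2404 + 39.8561 + 20.3049) = 266.6303 / 99.4014 = 2.68236

2.68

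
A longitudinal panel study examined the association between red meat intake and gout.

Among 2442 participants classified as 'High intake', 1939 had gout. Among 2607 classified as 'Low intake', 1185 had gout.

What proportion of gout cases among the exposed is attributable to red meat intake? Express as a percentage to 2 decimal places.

42.75

From the description: a = 1939, b = 503, c = 1185, d = 1422.
Risk in exposed = 1939/2442 = 0.79402; risk in unexposed = 1185/2607 = 0.45455.
RR = 0.79402/0.45455 = 1.74685
AR% = (RR − 1)/RR × 100 = (1.74685 − 1)/1.74685 × 100 = 42.7540%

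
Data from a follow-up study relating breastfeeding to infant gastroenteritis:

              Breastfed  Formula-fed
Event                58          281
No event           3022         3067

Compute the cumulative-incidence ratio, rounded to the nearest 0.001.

Reading the table with exposure as columns: a = 58 (Breastfed, case), b = 3022 (Breastfed, non-case), c = 281 (Formula-fed, case), d = 3067.
Risk in exposed = 58/3080 = 0.01883; risk in unexposed = 281/3348 = 0.08393.
RR = 0.01883 / 0.08393 = 0.22437
The risk is 78% lower among the exposed than among the unexposed.

0.224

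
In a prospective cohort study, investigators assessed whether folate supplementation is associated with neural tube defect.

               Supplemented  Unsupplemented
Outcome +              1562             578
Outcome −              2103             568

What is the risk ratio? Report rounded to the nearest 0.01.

0.85

Reading the table with exposure as columns: a = 1562 (Supplemented, case), b = 2103 (Supplemented, non-case), c = 578 (Unsupplemented, case), d = 568.
Risk in exposed = 1562/3665 = 0.42619; risk in unexposed = 578/1146 = 0.50436.
RR = 0.42619 / 0.50436 = 0.84501
The risk is 15% lower among the exposed than among the unexposed.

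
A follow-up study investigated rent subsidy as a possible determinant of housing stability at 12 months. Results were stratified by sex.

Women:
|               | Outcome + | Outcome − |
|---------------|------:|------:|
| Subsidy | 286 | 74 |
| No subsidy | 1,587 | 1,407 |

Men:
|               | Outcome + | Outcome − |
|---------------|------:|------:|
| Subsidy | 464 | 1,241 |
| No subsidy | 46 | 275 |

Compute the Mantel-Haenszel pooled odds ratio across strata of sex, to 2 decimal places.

OR_MH = Σ(aᵢdᵢ/nᵢ) / Σ(bᵢcᵢ/nᵢ), where nᵢ is the stratum total.
Stratum 1 (Women): n = 3354; a·d/n = 286·1407/3354 = 119.9767; b·c/n = 74·1587/3354 = 35.0143
Stratum 2 (Men): n = 2026; a·d/n = 464·275/2026 = 62.9812; b·c/n = 1241·46/2026 = 28.1767
OR_MH = (119.9767 + 62.9812) / (35.0143 + 28.1767) = 182.9580 / 63.1910 = 2.89532

2.90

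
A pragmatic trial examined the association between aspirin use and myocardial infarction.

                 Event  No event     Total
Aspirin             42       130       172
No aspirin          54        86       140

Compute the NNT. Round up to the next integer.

Risk in treated group = 42/172 = 0.24419; risk in control = 54/140 = 0.38571.
Absolute risk reduction = 0.38571 − 0.24419 = 0.14153
NNT = 1 / ARR = 1 / 0.14153 = 7.066 → round up → 8

8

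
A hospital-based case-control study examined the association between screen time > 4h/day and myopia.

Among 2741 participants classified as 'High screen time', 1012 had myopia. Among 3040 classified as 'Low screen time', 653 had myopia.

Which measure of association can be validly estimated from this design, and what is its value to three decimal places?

From the description: a = 1012, b = 1729, c = 653, d = 2387.
This is a hospital-based case-control study: participants were sampled on outcome status, so risks in the source population cannot be estimated directly — relative risk is not valid here. The odds ratio is the appropriate measure.
OR = (a·d)/(b·c) = (1012 × 2387) / (1729 × 653) = 2415644 / 1129037 = 2.13956

2.140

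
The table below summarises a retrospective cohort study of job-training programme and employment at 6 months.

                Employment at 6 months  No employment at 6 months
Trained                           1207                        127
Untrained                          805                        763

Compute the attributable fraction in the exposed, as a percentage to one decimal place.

43.3

Cells: a = 1207, b = 127, c = 805, d = 763.
Risk in exposed = 1207/1334 = 0.90480; risk in unexposed = 805/1568 = 0.51339.
RR = 0.90480/0.51339 = 1.76239
AR% = (RR − 1)/RR × 100 = (1.76239 − 1)/1.76239 × 100 = 43.2588%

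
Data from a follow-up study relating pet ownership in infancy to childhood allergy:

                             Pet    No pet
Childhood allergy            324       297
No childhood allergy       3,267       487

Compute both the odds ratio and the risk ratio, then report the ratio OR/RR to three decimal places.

0.683

Reading the table with exposure as columns: a = 324 (Pet, case), b = 3267 (Pet, non-case), c = 297 (No pet, case), d = 487.
OR = (324·487)/(3267·297) = 157788/970299 = 0.16262
Risk in exposed = 324/3591 = 0.09023; risk in unexposed = 297/784 = 0.37883; RR = 0.23817
OR/RR = 0.16262 / 0.23817 = 0.68278
The outcome is not rare, so the OR lies further from 1 than the RR.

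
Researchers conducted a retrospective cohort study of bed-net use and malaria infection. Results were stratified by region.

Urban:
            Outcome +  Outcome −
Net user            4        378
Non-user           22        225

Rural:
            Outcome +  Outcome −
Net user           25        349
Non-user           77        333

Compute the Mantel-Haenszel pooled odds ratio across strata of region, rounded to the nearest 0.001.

OR_MH = Σ(aᵢdᵢ/nᵢ) / Σ(bᵢcᵢ/nᵢ), where nᵢ is the stratum total.
Stratum 1 (Urban): n = 629; a·d/n = 4·225/629 = 1.4308; b·c/n = 378·22/629 = 13.2210
Stratum 2 (Rural): n = 784; a·d/n = 25·333/784 = 10.6186; b·c/n = 349·77/784 = 34.2768
OR_MH = (1.4308 + 10.6186) / (13.2210 + 34.2768) = 12.0495 / 47.4978 = 0.25368

0.254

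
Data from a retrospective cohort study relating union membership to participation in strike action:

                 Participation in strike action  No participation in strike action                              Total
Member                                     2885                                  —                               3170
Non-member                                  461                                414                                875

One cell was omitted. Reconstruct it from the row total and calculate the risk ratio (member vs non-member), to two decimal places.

1.73

The missing cell is in the exposed row: 3170 − 2885 = 285.
So a = 2885, b = 285, c = 461, d = 414.
RR = [a/(a+b)] / [c/(c+d)] = (2885/3170) / (461/875) = 0.91009/0.52686 = 1.72740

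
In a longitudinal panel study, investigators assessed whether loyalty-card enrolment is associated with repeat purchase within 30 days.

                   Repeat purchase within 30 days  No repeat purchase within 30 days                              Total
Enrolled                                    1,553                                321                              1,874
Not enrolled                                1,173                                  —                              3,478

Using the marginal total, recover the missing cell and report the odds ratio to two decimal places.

9.51

The missing cell is in the unexposed row: 3478 − 1173 = 2305.
So a = 1553, b = 321, c = 1173, d = 2305.
OR = (a·d)/(b·c) = (1553 × 2305) / (321 × 1173) = 3579665 / 376533 = 9.50691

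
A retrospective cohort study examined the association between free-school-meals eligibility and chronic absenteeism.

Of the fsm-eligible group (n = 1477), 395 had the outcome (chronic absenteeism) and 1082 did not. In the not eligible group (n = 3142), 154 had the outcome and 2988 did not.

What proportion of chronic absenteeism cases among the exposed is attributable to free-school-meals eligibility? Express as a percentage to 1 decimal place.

From the description: a = 395, b = 1082, c = 154, d = 2988.
Risk in exposed = 395/1477 = 0.26743; risk in unexposed = 154/3142 = 0.04901.
RR = 0.26743/0.04901 = 5.45635
AR% = (RR − 1)/RR × 100 = (5.45635 − 1)/5.45635 × 100 = 81.6727%

81.7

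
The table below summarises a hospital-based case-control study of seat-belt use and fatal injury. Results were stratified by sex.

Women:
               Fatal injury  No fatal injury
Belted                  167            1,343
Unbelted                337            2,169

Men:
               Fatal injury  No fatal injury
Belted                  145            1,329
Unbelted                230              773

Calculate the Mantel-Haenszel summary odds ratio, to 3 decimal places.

OR_MH = Σ(aᵢdᵢ/nᵢ) / Σ(bᵢcᵢ/nᵢ), where nᵢ is the stratum total.
Stratum 1 (Women): n = 4016; a·d/n = 167·2169/4016 = 90.1950; b·c/n = 1343·337/4016 = 112.6970
Stratum 2 (Men): n = 2477; a·d/n = 145·773/2477 = 45.2503; b·c/n = 1329·230/2477 = 123.4033
OR_MH = (90.1950 + 45.2503) / (112.6970 + 123.4033) = 135.4453 / 236.1003 = 0.57368

0.574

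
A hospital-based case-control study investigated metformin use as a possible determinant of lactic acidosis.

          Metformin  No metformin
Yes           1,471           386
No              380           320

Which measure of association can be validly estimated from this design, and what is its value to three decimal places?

Reading the table with exposure as columns: a = 1471 (Metformin, case), b = 380 (Metformin, non-case), c = 386 (No metformin, case), d = 320.
This is a hospital-based case-control study: participants were sampled on outcome status, so risks in the source population cannot be estimated directly — relative risk is not valid here. The odds ratio is the appropriate measure.
OR = (a·d)/(b·c) = (1471 × 320) / (380 × 386) = 470720 / 146680 = 3.20916

3.209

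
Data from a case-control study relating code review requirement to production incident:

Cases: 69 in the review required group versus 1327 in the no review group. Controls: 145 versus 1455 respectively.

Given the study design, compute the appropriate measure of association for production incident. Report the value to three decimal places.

0.522

From the description: a = 69, b = 145, c = 1327, d = 1455.
This is a case-control study: participants were sampled on outcome status, so risks in the source population cannot be estimated directly — relative risk is not valid here. The odds ratio is the appropriate measure.
OR = (a·d)/(b·c) = (69 × 1455) / (145 × 1327) = 100395 / 192415 = 0.52176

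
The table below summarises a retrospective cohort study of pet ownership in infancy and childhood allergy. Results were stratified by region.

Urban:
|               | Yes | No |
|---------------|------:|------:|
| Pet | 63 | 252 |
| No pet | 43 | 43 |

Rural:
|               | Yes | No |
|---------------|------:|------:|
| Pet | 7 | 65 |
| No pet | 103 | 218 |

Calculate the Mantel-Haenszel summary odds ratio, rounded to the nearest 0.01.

OR_MH = Σ(aᵢdᵢ/nᵢ) / Σ(bᵢcᵢ/nᵢ), where nᵢ is the stratum total.
Stratum 1 (Urban): n = 401; a·d/n = 63·43/401 = 6.7556; b·c/n = 252·43/401 = 27.0224
Stratum 2 (Rural): n = 393; a·d/n = 7·218/393 = 3.8830; b·c/n = 65·103/393 = 17.0356
OR_MH = (6.7556 + 3.8830) / (27.0224 + 17.0356) = 10.6386 / 44.0581 = 0.24147

0.24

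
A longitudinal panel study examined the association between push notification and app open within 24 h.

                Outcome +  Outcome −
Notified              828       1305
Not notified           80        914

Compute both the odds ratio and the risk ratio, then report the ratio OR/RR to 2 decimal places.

1.50

Cells: a = 828, b = 1305, c = 80, d = 914.
OR = (828·914)/(1305·80) = 756792/104400 = 7.24897
Risk in exposed = 828/2133 = 0.38819; risk in unexposed = 80/994 = 0.08048; RR = 4.82321
OR/RR = 7.24897 / 4.82321 = 1.50293
The outcome is not rare, so the OR lies further from 1 than the RR.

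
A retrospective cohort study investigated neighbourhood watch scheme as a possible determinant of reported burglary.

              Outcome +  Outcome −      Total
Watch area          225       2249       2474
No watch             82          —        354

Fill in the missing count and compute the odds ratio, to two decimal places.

The missing cell is in the unexposed row: 354 − 82 = 272.
So a = 225, b = 2249, c = 82, d = 272.
OR = (a·d)/(b·c) = (225 × 272) / (2249 × 82) = 61200 / 184418 = 0.33185

0.33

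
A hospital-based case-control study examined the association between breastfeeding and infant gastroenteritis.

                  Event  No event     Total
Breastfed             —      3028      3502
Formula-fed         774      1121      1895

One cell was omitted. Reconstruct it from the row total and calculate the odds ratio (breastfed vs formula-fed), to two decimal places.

0.23

The missing cell is in the exposed row: 3502 − 3028 = 474.
So a = 474, b = 3028, c = 774, d = 1121.
OR = (a·d)/(b·c) = (474 × 1121) / (3028 × 774) = 531354 / 2343672 = 0.22672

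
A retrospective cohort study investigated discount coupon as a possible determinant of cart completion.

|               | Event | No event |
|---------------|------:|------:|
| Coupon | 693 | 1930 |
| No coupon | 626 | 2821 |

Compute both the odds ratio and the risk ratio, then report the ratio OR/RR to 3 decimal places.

1.112

Cells: a = 693, b = 1930, c = 626, d = 2821.
OR = (693·2821)/(1930·626) = 1954953/1208180 = 1.61810
Risk in exposed = 693/2623 = 0.26420; risk in unexposed = 626/3447 = 0.18161; RR = 1.45480
OR/RR = 1.61810 / 1.45480 = 1.11225
The outcome is not rare, so the OR lies further from 1 than the RR.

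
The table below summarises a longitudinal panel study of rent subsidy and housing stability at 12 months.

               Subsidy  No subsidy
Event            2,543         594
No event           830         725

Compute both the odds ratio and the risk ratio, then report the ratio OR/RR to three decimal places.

2.234

Reading the table with exposure as columns: a = 2543 (Subsidy, case), b = 830 (Subsidy, non-case), c = 594 (No subsidy, case), d = 725.
OR = (2543·725)/(830·594) = 1843675/493020 = 3.73955
Risk in exposed = 2543/3373 = 0.75393; risk in unexposed = 594/1319 = 0.45034; RR = 1.67413
OR/RR = 3.73955 / 1.67413 = 2.23373
The outcome is not rare, so the OR lies further from 1 than the RR.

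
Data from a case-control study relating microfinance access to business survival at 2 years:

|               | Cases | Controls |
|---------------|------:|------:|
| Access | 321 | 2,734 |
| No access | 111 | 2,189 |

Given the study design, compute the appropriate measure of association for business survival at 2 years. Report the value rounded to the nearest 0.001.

Cells: a = 321, b = 2734, c = 111, d = 2189.
This is a case-control study: participants were sampled on outcome status, so risks in the source population cannot be estimated directly — relative risk is not valid here. The odds ratio is the appropriate measure.
OR = (a·d)/(b·c) = (321 × 2189) / (2734 × 111) = 702669 / 303474 = 2.31542

2.315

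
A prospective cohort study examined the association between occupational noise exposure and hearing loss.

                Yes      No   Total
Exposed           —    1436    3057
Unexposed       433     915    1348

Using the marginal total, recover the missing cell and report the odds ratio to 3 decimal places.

The missing cell is in the exposed row: 3057 − 1436 = 1621.
So a = 1621, b = 1436, c = 433, d = 915.
OR = (a·d)/(b·c) = (1621 × 915) / (1436 × 433) = 1483215 / 621788 = 2.38540

2.385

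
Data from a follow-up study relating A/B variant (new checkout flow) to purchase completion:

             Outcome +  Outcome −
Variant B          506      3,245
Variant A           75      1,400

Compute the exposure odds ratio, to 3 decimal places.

Cells: a = 506, b = 3245, c = 75, d = 1400.
OR = (a·d)/(b·c) = (506 × 1400) / (3245 × 75) = 708400 / 243375 = 2.91073
The odds of purchase completion are about 2.91 times as high in the variant b group.

2.911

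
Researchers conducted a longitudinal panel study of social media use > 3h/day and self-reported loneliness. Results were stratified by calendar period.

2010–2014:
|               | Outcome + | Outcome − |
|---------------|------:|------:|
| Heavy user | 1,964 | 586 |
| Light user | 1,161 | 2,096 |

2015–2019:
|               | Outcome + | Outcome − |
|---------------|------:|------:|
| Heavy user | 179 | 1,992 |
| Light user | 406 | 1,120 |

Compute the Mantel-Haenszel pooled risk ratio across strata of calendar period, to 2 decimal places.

RR_MH = Σ(aᵢ·n₀ᵢ/nᵢ) / Σ(cᵢ·n₁ᵢ/nᵢ), with n₁ᵢ = aᵢ+bᵢ (exposed), n₀ᵢ = cᵢ+dᵢ (unexposed), nᵢ = n₁ᵢ+n₀ᵢ.
Stratum 1 (2010–2014): n₁ = 2550, n₀ = 3257, n = 5807; a·n₀/n = 1964·3257/5807 = 1101.5581; c·n₁/n = 1161·2550/5807 = 509.8243
Stratum 2 (2015–2019): n₁ = 2171, n₀ = 1526, n = 3697; a·n₀/n = 179·1526/3697 = 73.8853; c·n₁/n = 406·2171/3697 = 238.4166
RR_MH = (1101.5581 + 73.8853) / (509.8243 + 238.4166) = 1175.4434 / 748.2409 = 1.57094

1.57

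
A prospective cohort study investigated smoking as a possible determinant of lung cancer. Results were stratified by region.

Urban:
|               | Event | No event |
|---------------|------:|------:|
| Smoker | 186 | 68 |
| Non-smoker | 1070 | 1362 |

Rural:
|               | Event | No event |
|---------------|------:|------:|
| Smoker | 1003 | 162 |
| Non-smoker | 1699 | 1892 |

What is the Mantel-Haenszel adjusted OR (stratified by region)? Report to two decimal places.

5.81

OR_MH = Σ(aᵢdᵢ/nᵢ) / Σ(bᵢcᵢ/nᵢ), where nᵢ is the stratum total.
Stratum 1 (Urban): n = 2686; a·d/n = 186·1362/2686 = 94.3157; b·c/n = 68·1070/2686 = 27.0886
Stratum 2 (Rural): n = 4756; a·d/n = 1003·1892/4756 = 399.0067; b·c/n = 162·1699/4756 = 57.8717
OR_MH = (94.3157 + 399.0067) / (27.0886 + 57.8717) = 493.3224 / 84.9603 = 5.80650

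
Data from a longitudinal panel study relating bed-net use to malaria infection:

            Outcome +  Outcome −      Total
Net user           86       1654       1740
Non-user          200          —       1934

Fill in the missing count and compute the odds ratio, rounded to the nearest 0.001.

The missing cell is in the unexposed row: 1934 − 200 = 1734.
So a = 86, b = 1654, c = 200, d = 1734.
OR = (a·d)/(b·c) = (86 × 1734) / (1654 × 200) = 149124 / 330800 = 0.45080

0.451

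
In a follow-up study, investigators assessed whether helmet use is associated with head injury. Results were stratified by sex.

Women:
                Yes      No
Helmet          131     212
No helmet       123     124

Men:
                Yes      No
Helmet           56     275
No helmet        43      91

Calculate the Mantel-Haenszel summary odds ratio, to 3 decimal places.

0.553

OR_MH = Σ(aᵢdᵢ/nᵢ) / Σ(bᵢcᵢ/nᵢ), where nᵢ is the stratum total.
Stratum 1 (Women): n = 590; a·d/n = 131·124/590 = 27.5322; b·c/n = 212·123/590 = 44.1966
Stratum 2 (Men): n = 465; a·d/n = 56·91/465 = 10.9591; b·c/n = 275·43/465 = 25.4301
OR_MH = (27.5322 + 10.9591) / (44.1966 + 25.4301) = 38.4913 / 69.6267 = 0.55282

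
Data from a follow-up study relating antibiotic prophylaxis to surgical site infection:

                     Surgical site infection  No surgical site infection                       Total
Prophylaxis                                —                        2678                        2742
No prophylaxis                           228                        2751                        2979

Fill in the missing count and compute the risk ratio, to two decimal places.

0.30

The missing cell is in the exposed row: 2742 − 2678 = 64.
So a = 64, b = 2678, c = 228, d = 2751.
RR = [a/(a+b)] / [c/(c+d)] = (64/2742) / (228/2979) = 0.02334/0.07654 = 0.30496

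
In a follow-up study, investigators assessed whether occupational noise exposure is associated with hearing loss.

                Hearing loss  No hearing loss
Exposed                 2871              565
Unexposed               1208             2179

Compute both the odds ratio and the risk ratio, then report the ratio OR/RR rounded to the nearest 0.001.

3.912

Cells: a = 2871, b = 565, c = 1208, d = 2179.
OR = (2871·2179)/(565·1208) = 6255909/682520 = 9.16590
Risk in exposed = 2871/3436 = 0.83556; risk in unexposed = 1208/3387 = 0.35666; RR = 2.34276
OR/RR = 9.16590 / 2.34276 = 3.91243
The outcome is not rare, so the OR lies further from 1 than the RR.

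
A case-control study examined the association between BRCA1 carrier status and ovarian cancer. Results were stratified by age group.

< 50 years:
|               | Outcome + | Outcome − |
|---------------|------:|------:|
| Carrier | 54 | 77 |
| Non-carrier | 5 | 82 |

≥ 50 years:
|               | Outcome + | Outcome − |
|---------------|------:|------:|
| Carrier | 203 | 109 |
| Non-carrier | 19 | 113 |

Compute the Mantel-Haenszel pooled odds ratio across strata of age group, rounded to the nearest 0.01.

11.19

OR_MH = Σ(aᵢdᵢ/nᵢ) / Σ(bᵢcᵢ/nᵢ), where nᵢ is the stratum total.
Stratum 1 (< 50 years): n = 218; a·d/n = 54·82/218 = 20.3119; b·c/n = 77·5/218 = 1.7661
Stratum 2 (≥ 50 years): n = 444; a·d/n = 203·113/444 = 51.6644; b·c/n = 109·19/444 = 4.6644
OR_MH = (20.3119 + 51.6644) / (1.7661 + 4.6644) = 71.9763 / 6.4305 = 11.19301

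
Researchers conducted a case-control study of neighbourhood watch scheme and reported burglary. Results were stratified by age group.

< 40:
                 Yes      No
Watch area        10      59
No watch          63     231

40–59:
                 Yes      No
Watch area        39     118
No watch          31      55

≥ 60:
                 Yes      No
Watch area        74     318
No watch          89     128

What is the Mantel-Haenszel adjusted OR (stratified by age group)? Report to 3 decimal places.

0.428

OR_MH = Σ(aᵢdᵢ/nᵢ) / Σ(bᵢcᵢ/nᵢ), where nᵢ is the stratum total.
Stratum 1 (< 40): n = 363; a·d/n = 10·231/363 = 6.3636; b·c/n = 59·63/363 = 10.2397
Stratum 2 (40–59): n = 243; a·d/n = 39·55/243 = 8.8272; b·c/n = 118·31/243 = 15.0535
Stratum 3 (≥ 60): n = 609; a·d/n = 74·128/609 = 15.5534; b·c/n = 318·89/609 = 46.4729
OR_MH = (6.3636 + 8.8272 + 15.5534) / (10.2397 + 15.0535 + 46.4729) = 30.7442 / 71.7661 = 0.42839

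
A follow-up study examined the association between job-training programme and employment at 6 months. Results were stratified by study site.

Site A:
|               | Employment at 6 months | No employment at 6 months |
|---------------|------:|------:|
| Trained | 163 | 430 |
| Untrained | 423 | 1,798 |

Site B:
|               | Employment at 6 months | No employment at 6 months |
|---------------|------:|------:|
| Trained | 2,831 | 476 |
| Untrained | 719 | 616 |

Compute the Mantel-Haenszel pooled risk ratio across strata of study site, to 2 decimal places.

1.57

RR_MH = Σ(aᵢ·n₀ᵢ/nᵢ) / Σ(cᵢ·n₁ᵢ/nᵢ), with n₁ᵢ = aᵢ+bᵢ (exposed), n₀ᵢ = cᵢ+dᵢ (unexposed), nᵢ = n₁ᵢ+n₀ᵢ.
Stratum 1 (Site A): n₁ = 593, n₀ = 2221, n = 2814; a·n₀/n = 163·2221/2814 = 128.6507; c·n₁/n = 423·593/2814 = 89.1397
Stratum 2 (Site B): n₁ = 3307, n₀ = 1335, n = 4642; a·n₀/n = 2831·1335/4642 = 814.1717; c·n₁/n = 719·3307/4642 = 512.2217
RR_MH = (128.6507 + 814.1717) / (89.1397 + 512.2217) = 942.8224 / 601.3613 = 1.56781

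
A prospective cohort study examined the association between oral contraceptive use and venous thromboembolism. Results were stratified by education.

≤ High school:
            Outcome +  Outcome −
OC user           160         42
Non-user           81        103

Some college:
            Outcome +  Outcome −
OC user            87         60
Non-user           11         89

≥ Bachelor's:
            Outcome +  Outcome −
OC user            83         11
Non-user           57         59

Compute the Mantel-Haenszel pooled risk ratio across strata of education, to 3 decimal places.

2.113

RR_MH = Σ(aᵢ·n₀ᵢ/nᵢ) / Σ(cᵢ·n₁ᵢ/nᵢ), with n₁ᵢ = aᵢ+bᵢ (exposed), n₀ᵢ = cᵢ+dᵢ (unexposed), nᵢ = n₁ᵢ+n₀ᵢ.
Stratum 1 (≤ High school): n₁ = 202, n₀ = 184, n = 386; a·n₀/n = 160·184/386 = 76.2694; c·n₁/n = 81·202/386 = 42.3886
Stratum 2 (Some college): n₁ = 147, n₀ = 100, n = 247; a·n₀/n = 87·100/247 = 35.2227; c·n₁/n = 11·147/247 = 6.5466
Stratum 3 (≥ Bachelor's): n₁ = 94, n₀ = 116, n = 210; a·n₀/n = 83·116/210 = 45.8476; c·n₁/n = 57·94/210 = 25.5143
RR_MH = (76.2694 + 35.2227 + 45.8476) / (42.3886 + 6.5466 + 25.5143) = 157.3397 / 74.4494 = 2.11338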